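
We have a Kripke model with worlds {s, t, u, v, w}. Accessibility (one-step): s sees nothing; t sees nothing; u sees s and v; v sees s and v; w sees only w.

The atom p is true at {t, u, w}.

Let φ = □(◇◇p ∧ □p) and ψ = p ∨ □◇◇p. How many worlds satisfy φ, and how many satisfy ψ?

For □(◇◇p ∧ □p):
s: no successors, so □(◇◇p ∧ □p) holds vacuously. ✓
t: no successors, so □(◇◇p ∧ □p) holds vacuously. ✓
u: successors {s, v}; ◇◇p ∧ □p there: s:F, v:F. ✗
v: successors {s, v}; ◇◇p ∧ □p there: s:F, v:F. ✗
w: successors {w}; ◇◇p ∧ □p there: w:T. ✓
— 3 worlds.
For p ∨ □◇◇p:
s: p is F, □◇◇p is T. ✓
t: p is T, □◇◇p is T. ✓
u: p is T, □◇◇p is F. ✓
v: p is F, □◇◇p is F. ✗
w: p is T, □◇◇p is T. ✓
— 4 worlds.

3 and 4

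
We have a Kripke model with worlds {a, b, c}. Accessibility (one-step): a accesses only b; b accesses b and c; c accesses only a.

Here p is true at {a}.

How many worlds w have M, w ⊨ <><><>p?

a: successors {b}; <><>p there: b:T. ✓
b: successors {b, c}; <><>p there: b:T, c:F. ✓
c: successors {a}; <><>p there: a:F. ✗
Satisfying worlds: {a, b}.

2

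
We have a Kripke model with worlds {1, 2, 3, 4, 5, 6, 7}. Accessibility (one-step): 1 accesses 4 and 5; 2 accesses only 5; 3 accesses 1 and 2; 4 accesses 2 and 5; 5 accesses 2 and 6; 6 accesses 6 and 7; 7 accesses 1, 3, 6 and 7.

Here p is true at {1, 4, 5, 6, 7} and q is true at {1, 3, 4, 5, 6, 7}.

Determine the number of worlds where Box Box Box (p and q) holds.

1: successors {4, 5}; Box Box (p and q) there: 4:F, 5:T. ✗
2: successors {5}; Box Box (p and q) there: 5:T. ✓
3: successors {1, 2}; Box Box (p and q) there: 1:F, 2:F. ✗
4: successors {2, 5}; Box Box (p and q) there: 2:F, 5:T. ✗
5: successors {2, 6}; Box Box (p and q) there: 2:F, 6:F. ✗
6: successors {6, 7}; Box Box (p and q) there: 6:F, 7:F. ✗
7: successors {1, 3, 6, 7}; Box Box (p and q) there: 1:F, 3:T, 6:F, 7:F. ✗
Satisfying worlds: {2}.

1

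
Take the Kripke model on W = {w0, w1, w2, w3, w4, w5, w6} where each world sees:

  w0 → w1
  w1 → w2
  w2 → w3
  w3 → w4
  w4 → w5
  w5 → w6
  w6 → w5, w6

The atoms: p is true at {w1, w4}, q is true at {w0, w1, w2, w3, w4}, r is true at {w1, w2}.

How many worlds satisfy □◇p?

1

w0: successors {w1}; ◇p there: w1:F. ✗
w1: successors {w2}; ◇p there: w2:F. ✗
w2: successors {w3}; ◇p there: w3:T. ✓
w3: successors {w4}; ◇p there: w4:F. ✗
w4: successors {w5}; ◇p there: w5:F. ✗
w5: successors {w6}; ◇p there: w6:F. ✗
w6: successors {w5, w6}; ◇p there: w5:F, w6:F. ✗
Satisfying worlds: {w2}.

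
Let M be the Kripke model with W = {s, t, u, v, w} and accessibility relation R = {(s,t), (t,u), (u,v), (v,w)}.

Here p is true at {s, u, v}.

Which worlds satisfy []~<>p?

s: successors {t}; ~<>p there: t:F. ✗
t: successors {u}; ~<>p there: u:F. ✗
u: successors {v}; ~<>p there: v:T. ✓
v: successors {w}; ~<>p there: w:T. ✓
w: no successors, so []~<>p holds vacuously. ✓

{u, v, w}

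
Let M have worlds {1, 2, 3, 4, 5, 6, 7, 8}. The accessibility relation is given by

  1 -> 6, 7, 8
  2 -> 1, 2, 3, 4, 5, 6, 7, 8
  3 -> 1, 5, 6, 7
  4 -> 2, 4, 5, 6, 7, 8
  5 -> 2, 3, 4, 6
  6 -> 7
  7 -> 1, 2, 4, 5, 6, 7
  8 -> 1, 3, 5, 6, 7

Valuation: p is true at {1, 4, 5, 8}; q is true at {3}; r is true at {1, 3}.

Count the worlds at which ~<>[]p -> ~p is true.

4

1: ~<>[]p is T, ~p is F. ✗
2: ~<>[]p is T, ~p is T. ✓
3: ~<>[]p is T, ~p is T. ✓
4: ~<>[]p is T, ~p is F. ✗
5: ~<>[]p is T, ~p is F. ✗
6: ~<>[]p is T, ~p is T. ✓
7: ~<>[]p is T, ~p is T. ✓
8: ~<>[]p is T, ~p is F. ✗
Satisfying worlds: {2, 3, 6, 7}.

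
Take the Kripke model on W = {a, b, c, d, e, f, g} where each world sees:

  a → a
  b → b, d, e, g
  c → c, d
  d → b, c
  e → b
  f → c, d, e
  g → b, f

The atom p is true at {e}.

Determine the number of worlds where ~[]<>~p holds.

a: []<>~p is T. ✗
b: []<>~p is T. ✗
c: []<>~p is T. ✗
d: []<>~p is T. ✗
e: []<>~p is T. ✗
f: []<>~p is T. ✗
g: []<>~p is T. ✗
Satisfying worlds: ∅.

0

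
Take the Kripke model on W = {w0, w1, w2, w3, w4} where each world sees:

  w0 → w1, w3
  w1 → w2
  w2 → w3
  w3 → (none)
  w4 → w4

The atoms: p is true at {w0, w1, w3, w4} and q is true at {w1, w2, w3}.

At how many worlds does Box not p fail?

3

w0: successors {w1, w3}; not p there: w1:F, w3:F. ✗
w1: successors {w2}; not p there: w2:T. ✓
w2: successors {w3}; not p there: w3:F. ✗
w3: no successors, so Box not p holds vacuously. ✓
w4: successors {w4}; not p there: w4:F. ✗
Satisfying worlds: {w1, w3}.
So Box not p fails at the other 3 worlds.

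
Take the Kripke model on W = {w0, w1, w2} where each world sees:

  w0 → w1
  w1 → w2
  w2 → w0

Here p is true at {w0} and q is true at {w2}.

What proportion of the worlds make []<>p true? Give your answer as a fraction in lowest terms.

w0: successors {w1}; <>p there: w1:F. ✗
w1: successors {w2}; <>p there: w2:T. ✓
w2: successors {w0}; <>p there: w0:F. ✗
That's 1 of 3 worlds, so 1/3.

1/3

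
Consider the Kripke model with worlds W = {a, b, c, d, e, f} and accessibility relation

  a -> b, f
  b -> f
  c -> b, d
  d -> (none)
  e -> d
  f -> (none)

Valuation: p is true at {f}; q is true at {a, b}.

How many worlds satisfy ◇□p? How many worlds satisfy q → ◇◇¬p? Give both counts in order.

For ◇□p:
a: successors {b, f}; □p there: b:T, f:T. ✓
b: successors {f}; □p there: f:T. ✓
c: successors {b, d}; □p there: b:T, d:T. ✓
d: no successors, so ◇□p fails. ✗
e: successors {d}; □p there: d:T. ✓
f: no successors, so ◇□p fails. ✗
— 4 worlds.
For q → ◇◇¬p:
a: q is T, ◇◇¬p is F. ✗
b: q is T, ◇◇¬p is F. ✗
c: q is F, ◇◇¬p is F. ✓
d: q is F, ◇◇¬p is F. ✓
e: q is F, ◇◇¬p is F. ✓
f: q is F, ◇◇¬p is F. ✓
— 4 worlds.

4 and 4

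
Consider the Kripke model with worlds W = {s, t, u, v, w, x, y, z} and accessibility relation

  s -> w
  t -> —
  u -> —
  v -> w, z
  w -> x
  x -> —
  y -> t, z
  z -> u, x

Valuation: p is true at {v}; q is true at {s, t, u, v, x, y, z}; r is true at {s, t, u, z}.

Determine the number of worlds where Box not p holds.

s: successors {w}; not p there: w:T. ✓
t: no successors, so Box not p holds vacuously. ✓
u: no successors, so Box not p holds vacuously. ✓
v: successors {w, z}; not p there: w:T, z:T. ✓
w: successors {x}; not p there: x:T. ✓
x: no successors, so Box not p holds vacuously. ✓
y: successors {t, z}; not p there: t:T, z:T. ✓
z: successors {u, x}; not p there: u:T, x:T. ✓
Satisfying worlds: {s, t, u, v, w, x, y, z}.

8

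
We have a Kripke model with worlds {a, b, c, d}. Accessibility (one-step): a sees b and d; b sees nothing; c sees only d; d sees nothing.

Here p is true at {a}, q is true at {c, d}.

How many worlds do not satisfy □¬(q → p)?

a: successors {b, d}; ¬(q → p) there: b:F, d:T. ✗
b: no successors, so □¬(q → p) holds vacuously. ✓
c: successors {d}; ¬(q → p) there: d:T. ✓
d: no successors, so □¬(q → p) holds vacuously. ✓
Satisfying worlds: {b, c, d}.
So □¬(q → p) fails at the other 1 world.

1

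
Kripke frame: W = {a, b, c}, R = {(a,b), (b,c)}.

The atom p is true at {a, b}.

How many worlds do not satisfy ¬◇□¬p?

2

a: ◇□¬p is T. ✗
b: ◇□¬p is T. ✗
c: ◇□¬p is F. ✓
Satisfying worlds: {c}.
So ¬◇□¬p fails at the other 2 worlds.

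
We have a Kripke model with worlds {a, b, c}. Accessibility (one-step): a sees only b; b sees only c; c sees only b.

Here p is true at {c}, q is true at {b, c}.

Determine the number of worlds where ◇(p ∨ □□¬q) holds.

1

a: successors {b}; p ∨ □□¬q there: b:F. ✗
b: successors {c}; p ∨ □□¬q there: c:T. ✓
c: successors {b}; p ∨ □□¬q there: b:F. ✗
Satisfying worlds: {b}.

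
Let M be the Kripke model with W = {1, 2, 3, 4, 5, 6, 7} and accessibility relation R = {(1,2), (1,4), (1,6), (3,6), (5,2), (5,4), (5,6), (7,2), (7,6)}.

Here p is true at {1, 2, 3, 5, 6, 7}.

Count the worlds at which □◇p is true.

3

1: successors {2, 4, 6}; ◇p there: 2:F, 4:F, 6:F. ✗
2: no successors, so □◇p holds vacuously. ✓
3: successors {6}; ◇p there: 6:F. ✗
4: no successors, so □◇p holds vacuously. ✓
5: successors {2, 4, 6}; ◇p there: 2:F, 4:F, 6:F. ✗
6: no successors, so □◇p holds vacuously. ✓
7: successors {2, 6}; ◇p there: 2:F, 6:F. ✗
Satisfying worlds: {2, 4, 6}.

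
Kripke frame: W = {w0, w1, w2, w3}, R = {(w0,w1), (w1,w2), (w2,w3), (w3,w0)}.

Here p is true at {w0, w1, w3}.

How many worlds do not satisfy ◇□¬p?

3

w0: successors {w1}; □¬p there: w1:T. ✓
w1: successors {w2}; □¬p there: w2:F. ✗
w2: successors {w3}; □¬p there: w3:F. ✗
w3: successors {w0}; □¬p there: w0:F. ✗
Satisfying worlds: {w0}.
So ◇□¬p fails at the other 3 worlds.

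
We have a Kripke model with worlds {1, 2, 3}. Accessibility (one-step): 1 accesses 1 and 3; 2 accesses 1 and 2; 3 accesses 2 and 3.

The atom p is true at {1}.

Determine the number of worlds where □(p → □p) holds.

1

1: successors {1, 3}; p → □p there: 1:F, 3:T. ✗
2: successors {1, 2}; p → □p there: 1:F, 2:T. ✗
3: successors {2, 3}; p → □p there: 2:T, 3:T. ✓
Satisfying worlds: {3}.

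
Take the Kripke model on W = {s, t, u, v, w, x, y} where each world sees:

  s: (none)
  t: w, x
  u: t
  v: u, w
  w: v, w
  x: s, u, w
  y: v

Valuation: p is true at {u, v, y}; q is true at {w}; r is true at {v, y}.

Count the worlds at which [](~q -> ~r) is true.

s: no successors, so [](~q -> ~r) holds vacuously. ✓
t: successors {w, x}; ~q -> ~r there: w:T, x:T. ✓
u: successors {t}; ~q -> ~r there: t:T. ✓
v: successors {u, w}; ~q -> ~r there: u:T, w:T. ✓
w: successors {v, w}; ~q -> ~r there: v:F, w:T. ✗
x: successors {s, u, w}; ~q -> ~r there: s:T, u:T, w:T. ✓
y: successors {v}; ~q -> ~r there: v:F. ✗
Satisfying worlds: {s, t, u, v, x}.

5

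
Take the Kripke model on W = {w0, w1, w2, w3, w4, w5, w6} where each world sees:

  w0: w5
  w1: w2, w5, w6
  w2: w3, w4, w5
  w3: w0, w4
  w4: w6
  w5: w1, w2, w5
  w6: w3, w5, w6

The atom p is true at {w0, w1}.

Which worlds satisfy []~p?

{w0, w1, w2, w4, w6}

w0: successors {w5}; ~p there: w5:T. ✓
w1: successors {w2, w5, w6}; ~p there: w2:T, w5:T, w6:T. ✓
w2: successors {w3, w4, w5}; ~p there: w3:T, w4:T, w5:T. ✓
w3: successors {w0, w4}; ~p there: w0:F, w4:T. ✗
w4: successors {w6}; ~p there: w6:T. ✓
w5: successors {w1, w2, w5}; ~p there: w1:F, w2:T, w5:T. ✗
w6: successors {w3, w5, w6}; ~p there: w3:T, w5:T, w6:T. ✓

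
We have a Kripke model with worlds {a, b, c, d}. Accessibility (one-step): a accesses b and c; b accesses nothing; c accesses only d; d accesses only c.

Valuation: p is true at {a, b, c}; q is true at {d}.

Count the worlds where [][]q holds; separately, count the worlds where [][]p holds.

3 and 2

For [][]q:
a: successors {b, c}; []q there: b:T, c:T. ✓
b: no successors, so [][]q holds vacuously. ✓
c: successors {d}; []q there: d:F. ✗
d: successors {c}; []q there: c:T. ✓
— 3 worlds.
For [][]p:
a: successors {b, c}; []p there: b:T, c:F. ✗
b: no successors, so [][]p holds vacuously. ✓
c: successors {d}; []p there: d:T. ✓
d: successors {c}; []p there: c:F. ✗
— 2 worlds.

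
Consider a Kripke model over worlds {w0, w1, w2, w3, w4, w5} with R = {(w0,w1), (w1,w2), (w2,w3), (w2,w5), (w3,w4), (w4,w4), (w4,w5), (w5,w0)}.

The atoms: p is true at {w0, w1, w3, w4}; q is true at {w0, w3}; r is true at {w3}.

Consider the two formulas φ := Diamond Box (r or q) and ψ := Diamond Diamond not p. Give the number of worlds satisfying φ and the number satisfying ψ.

For Diamond Box (r or q):
w0: successors {w1}; Box (r or q) there: w1:F. ✗
w1: successors {w2}; Box (r or q) there: w2:F. ✗
w2: successors {w3, w5}; Box (r or q) there: w3:F, w5:T. ✓
w3: successors {w4}; Box (r or q) there: w4:F. ✗
w4: successors {w4, w5}; Box (r or q) there: w4:F, w5:T. ✓
w5: successors {w0}; Box (r or q) there: w0:F. ✗
— 2 worlds.
For Diamond Diamond not p:
w0: successors {w1}; Diamond not p there: w1:T. ✓
w1: successors {w2}; Diamond not p there: w2:T. ✓
w2: successors {w3, w5}; Diamond not p there: w3:F, w5:F. ✗
w3: successors {w4}; Diamond not p there: w4:T. ✓
w4: successors {w4, w5}; Diamond not p there: w4:T, w5:F. ✓
w5: successors {w0}; Diamond not p there: w0:F. ✗
— 4 worlds.

2 and 4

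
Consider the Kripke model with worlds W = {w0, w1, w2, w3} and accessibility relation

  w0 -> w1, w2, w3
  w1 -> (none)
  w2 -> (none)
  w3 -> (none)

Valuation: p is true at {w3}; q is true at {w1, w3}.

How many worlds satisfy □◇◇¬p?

w0: successors {w1, w2, w3}; ◇◇¬p there: w1:F, w2:F, w3:F. ✗
w1: no successors, so □◇◇¬p holds vacuously. ✓
w2: no successors, so □◇◇¬p holds vacuously. ✓
w3: no successors, so □◇◇¬p holds vacuously. ✓
Satisfying worlds: {w1, w2, w3}.

3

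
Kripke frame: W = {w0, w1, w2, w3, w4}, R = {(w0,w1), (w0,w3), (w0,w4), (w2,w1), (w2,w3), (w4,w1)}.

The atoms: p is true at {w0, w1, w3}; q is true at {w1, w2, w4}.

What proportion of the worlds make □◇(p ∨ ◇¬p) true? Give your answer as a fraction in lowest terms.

2/5

w0: successors {w1, w3, w4}; ◇(p ∨ ◇¬p) there: w1:F, w3:F, w4:T. ✗
w1: no successors, so □◇(p ∨ ◇¬p) holds vacuously. ✓
w2: successors {w1, w3}; ◇(p ∨ ◇¬p) there: w1:F, w3:F. ✗
w3: no successors, so □◇(p ∨ ◇¬p) holds vacuously. ✓
w4: successors {w1}; ◇(p ∨ ◇¬p) there: w1:F. ✗
That's 2 of 5 worlds, so 2/5.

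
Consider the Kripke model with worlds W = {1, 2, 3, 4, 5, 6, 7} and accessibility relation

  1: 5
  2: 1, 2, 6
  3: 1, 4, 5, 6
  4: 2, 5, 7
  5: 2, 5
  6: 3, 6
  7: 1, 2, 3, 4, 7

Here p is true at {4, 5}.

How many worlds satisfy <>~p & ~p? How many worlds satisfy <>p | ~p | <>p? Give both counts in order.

For <>~p & ~p:
1: <>~p is F, ~p is T. ✗
2: <>~p is T, ~p is T. ✓
3: <>~p is T, ~p is T. ✓
4: <>~p is T, ~p is F. ✗
5: <>~p is T, ~p is F. ✗
6: <>~p is T, ~p is T. ✓
7: <>~p is T, ~p is T. ✓
— 4 worlds.
For <>p | ~p | <>p:
1: <>p is T, ~p | <>p is T. ✓
2: <>p is F, ~p | <>p is T. ✓
3: <>p is T, ~p | <>p is T. ✓
4: <>p is T, ~p | <>p is T. ✓
5: <>p is T, ~p | <>p is T. ✓
6: <>p is F, ~p | <>p is T. ✓
7: <>p is T, ~p | <>p is T. ✓
— 7 worlds.

4 and 7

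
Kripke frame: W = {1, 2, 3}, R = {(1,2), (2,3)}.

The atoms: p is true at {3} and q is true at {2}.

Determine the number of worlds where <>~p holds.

1

1: successors {2}; ~p there: 2:T. ✓
2: successors {3}; ~p there: 3:F. ✗
3: no successors, so <>~p fails. ✗
Satisfying worlds: {1}.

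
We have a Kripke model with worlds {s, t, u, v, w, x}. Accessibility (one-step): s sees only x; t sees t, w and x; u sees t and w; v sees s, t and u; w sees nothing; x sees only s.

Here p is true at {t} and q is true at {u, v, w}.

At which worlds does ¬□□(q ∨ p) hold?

s: □□(q ∨ p) is F. ✓
t: □□(q ∨ p) is F. ✓
u: □□(q ∨ p) is F. ✓
v: □□(q ∨ p) is F. ✓
w: □□(q ∨ p) is T. ✗
x: □□(q ∨ p) is F. ✓

{s, t, u, v, x}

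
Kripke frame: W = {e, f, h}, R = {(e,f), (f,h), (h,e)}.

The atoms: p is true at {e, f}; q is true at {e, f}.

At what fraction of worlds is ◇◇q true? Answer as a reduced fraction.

e: successors {f}; ◇q there: f:F. ✗
f: successors {h}; ◇q there: h:T. ✓
h: successors {e}; ◇q there: e:T. ✓
That's 2 of 3 worlds, so 2/3.

2/3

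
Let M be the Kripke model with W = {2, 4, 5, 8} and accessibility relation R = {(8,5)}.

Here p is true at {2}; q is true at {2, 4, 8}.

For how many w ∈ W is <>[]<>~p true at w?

2: no successors, so <>[]<>~p fails. ✗
4: no successors, so <>[]<>~p fails. ✗
5: no successors, so <>[]<>~p fails. ✗
8: successors {5}; []<>~p there: 5:T. ✓
Satisfying worlds: {8}.

1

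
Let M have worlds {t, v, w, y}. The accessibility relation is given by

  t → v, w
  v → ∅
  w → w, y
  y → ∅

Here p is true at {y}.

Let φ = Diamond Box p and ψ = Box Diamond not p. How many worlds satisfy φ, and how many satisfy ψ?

2 and 2

For Diamond Box p:
t: successors {v, w}; Box p there: v:T, w:F. ✓
v: no successors, so Diamond Box p fails. ✗
w: successors {w, y}; Box p there: w:F, y:T. ✓
y: no successors, so Diamond Box p fails. ✗
— 2 worlds.
For Box Diamond not p:
t: successors {v, w}; Diamond not p there: v:F, w:T. ✗
v: no successors, so Box Diamond not p holds vacuously. ✓
w: successors {w, y}; Diamond not p there: w:T, y:F. ✗
y: no successors, so Box Diamond not p holds vacuously. ✓
— 2 worlds.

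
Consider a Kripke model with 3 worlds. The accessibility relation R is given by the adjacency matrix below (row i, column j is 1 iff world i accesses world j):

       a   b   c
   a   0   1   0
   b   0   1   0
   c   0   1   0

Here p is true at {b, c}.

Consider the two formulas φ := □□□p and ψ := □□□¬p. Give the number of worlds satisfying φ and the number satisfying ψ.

For □□□p:
a: successors {b}; □□p there: b:T. ✓
b: successors {b}; □□p there: b:T. ✓
c: successors {b}; □□p there: b:T. ✓
— 3 worlds.
For □□□¬p:
a: successors {b}; □□¬p there: b:F. ✗
b: successors {b}; □□¬p there: b:F. ✗
c: successors {b}; □□¬p there: b:F. ✗
— 0 worlds.

3 and 0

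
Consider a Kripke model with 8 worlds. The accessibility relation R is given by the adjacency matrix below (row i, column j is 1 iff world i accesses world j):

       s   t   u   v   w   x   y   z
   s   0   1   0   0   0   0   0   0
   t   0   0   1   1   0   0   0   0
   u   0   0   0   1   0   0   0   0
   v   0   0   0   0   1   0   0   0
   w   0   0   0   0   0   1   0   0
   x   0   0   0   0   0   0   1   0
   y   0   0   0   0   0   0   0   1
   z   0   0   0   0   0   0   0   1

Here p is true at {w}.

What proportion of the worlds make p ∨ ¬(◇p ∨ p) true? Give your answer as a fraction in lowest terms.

7/8

s: p is F, ¬(◇p ∨ p) is T. ✓
t: p is F, ¬(◇p ∨ p) is T. ✓
u: p is F, ¬(◇p ∨ p) is T. ✓
v: p is F, ¬(◇p ∨ p) is F. ✗
w: p is T, ¬(◇p ∨ p) is F. ✓
x: p is F, ¬(◇p ∨ p) is T. ✓
y: p is F, ¬(◇p ∨ p) is T. ✓
z: p is F, ¬(◇p ∨ p) is T. ✓
That's 7 of 8 worlds, so 7/8.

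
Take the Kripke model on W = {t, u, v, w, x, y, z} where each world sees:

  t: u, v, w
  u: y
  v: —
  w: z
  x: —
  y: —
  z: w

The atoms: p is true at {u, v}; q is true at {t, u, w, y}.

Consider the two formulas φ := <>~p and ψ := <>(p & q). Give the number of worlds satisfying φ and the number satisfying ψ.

For <>~p:
t: successors {u, v, w}; ~p there: u:F, v:F, w:T. ✓
u: successors {y}; ~p there: y:T. ✓
v: no successors, so <>~p fails. ✗
w: successors {z}; ~p there: z:T. ✓
x: no successors, so <>~p fails. ✗
y: no successors, so <>~p fails. ✗
z: successors {w}; ~p there: w:T. ✓
— 4 worlds.
For <>(p & q):
t: successors {u, v, w}; p & q there: u:T, v:F, w:F. ✓
u: successors {y}; p & q there: y:F. ✗
v: no successors, so <>(p & q) fails. ✗
w: successors {z}; p & q there: z:F. ✗
x: no successors, so <>(p & q) fails. ✗
y: no successors, so <>(p & q) fails. ✗
z: successors {w}; p & q there: w:F. ✗
— 1 world.

4 and 1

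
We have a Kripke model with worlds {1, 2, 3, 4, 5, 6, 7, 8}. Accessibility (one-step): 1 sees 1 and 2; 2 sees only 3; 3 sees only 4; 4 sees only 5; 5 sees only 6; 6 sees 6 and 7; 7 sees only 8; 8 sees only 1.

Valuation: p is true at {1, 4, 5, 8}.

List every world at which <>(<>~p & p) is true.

{1, 4, 8}

1: successors {1, 2}; <>~p & p there: 1:T, 2:F. ✓
2: successors {3}; <>~p & p there: 3:F. ✗
3: successors {4}; <>~p & p there: 4:F. ✗
4: successors {5}; <>~p & p there: 5:T. ✓
5: successors {6}; <>~p & p there: 6:F. ✗
6: successors {6, 7}; <>~p & p there: 6:F, 7:F. ✗
7: successors {8}; <>~p & p there: 8:F. ✗
8: successors {1}; <>~p & p there: 1:T. ✓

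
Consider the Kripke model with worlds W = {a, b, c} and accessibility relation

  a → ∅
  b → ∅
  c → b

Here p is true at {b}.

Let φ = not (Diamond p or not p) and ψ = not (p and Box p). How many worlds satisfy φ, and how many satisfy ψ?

1 and 2

For not (Diamond p or not p):
a: Diamond p or not p is T. ✗
b: Diamond p or not p is F. ✓
c: Diamond p or not p is T. ✗
— 1 world.
For not (p and Box p):
a: p and Box p is F. ✓
b: p and Box p is T. ✗
c: p and Box p is F. ✓
— 2 worlds.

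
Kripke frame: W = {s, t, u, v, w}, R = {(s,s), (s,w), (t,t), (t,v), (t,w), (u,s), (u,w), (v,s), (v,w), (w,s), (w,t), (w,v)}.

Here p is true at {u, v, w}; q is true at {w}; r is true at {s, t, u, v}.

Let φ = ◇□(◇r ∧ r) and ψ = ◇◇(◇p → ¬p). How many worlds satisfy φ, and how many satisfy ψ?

For ◇□(◇r ∧ r):
s: successors {s, w}; □(◇r ∧ r) there: s:F, w:T. ✓
t: successors {t, v, w}; □(◇r ∧ r) there: t:F, v:F, w:T. ✓
u: successors {s, w}; □(◇r ∧ r) there: s:F, w:T. ✓
v: successors {s, w}; □(◇r ∧ r) there: s:F, w:T. ✓
w: successors {s, t, v}; □(◇r ∧ r) there: s:F, t:F, v:F. ✗
— 4 worlds.
For ◇◇(◇p → ¬p):
s: successors {s, w}; ◇(◇p → ¬p) there: s:T, w:T. ✓
t: successors {t, v, w}; ◇(◇p → ¬p) there: t:T, v:T, w:T. ✓
u: successors {s, w}; ◇(◇p → ¬p) there: s:T, w:T. ✓
v: successors {s, w}; ◇(◇p → ¬p) there: s:T, w:T. ✓
w: successors {s, t, v}; ◇(◇p → ¬p) there: s:T, t:T, v:T. ✓
— 5 worlds.

4 and 5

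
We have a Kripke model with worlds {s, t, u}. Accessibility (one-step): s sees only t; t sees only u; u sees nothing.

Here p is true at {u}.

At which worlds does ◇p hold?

{t}

s: successors {t}; p there: t:F. ✗
t: successors {u}; p there: u:T. ✓
u: no successors, so ◇p fails. ✗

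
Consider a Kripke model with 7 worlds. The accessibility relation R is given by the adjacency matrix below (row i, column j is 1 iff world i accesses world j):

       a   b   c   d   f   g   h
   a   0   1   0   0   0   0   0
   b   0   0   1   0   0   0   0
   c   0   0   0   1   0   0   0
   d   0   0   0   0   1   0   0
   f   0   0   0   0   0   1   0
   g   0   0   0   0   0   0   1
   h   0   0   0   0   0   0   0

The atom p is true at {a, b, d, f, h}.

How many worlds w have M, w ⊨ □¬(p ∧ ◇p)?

6

a: successors {b}; ¬(p ∧ ◇p) there: b:T. ✓
b: successors {c}; ¬(p ∧ ◇p) there: c:T. ✓
c: successors {d}; ¬(p ∧ ◇p) there: d:F. ✗
d: successors {f}; ¬(p ∧ ◇p) there: f:T. ✓
f: successors {g}; ¬(p ∧ ◇p) there: g:T. ✓
g: successors {h}; ¬(p ∧ ◇p) there: h:T. ✓
h: no successors, so □¬(p ∧ ◇p) holds vacuously. ✓
Satisfying worlds: {a, b, d, f, g, h}.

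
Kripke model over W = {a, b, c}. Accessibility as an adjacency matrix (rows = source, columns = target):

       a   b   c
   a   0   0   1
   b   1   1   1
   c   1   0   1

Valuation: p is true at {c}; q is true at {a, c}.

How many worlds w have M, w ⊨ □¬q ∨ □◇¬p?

a: □¬q is F, □◇¬p is T. ✓
b: □¬q is F, □◇¬p is F. ✗
c: □¬q is F, □◇¬p is F. ✗
Satisfying worlds: {a}.

1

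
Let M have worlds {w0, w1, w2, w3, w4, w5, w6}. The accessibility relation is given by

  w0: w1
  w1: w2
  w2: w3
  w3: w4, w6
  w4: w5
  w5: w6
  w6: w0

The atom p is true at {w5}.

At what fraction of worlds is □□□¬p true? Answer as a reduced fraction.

6/7

w0: successors {w1}; □□¬p there: w1:T. ✓
w1: successors {w2}; □□¬p there: w2:T. ✓
w2: successors {w3}; □□¬p there: w3:F. ✗
w3: successors {w4, w6}; □□¬p there: w4:T, w6:T. ✓
w4: successors {w5}; □□¬p there: w5:T. ✓
w5: successors {w6}; □□¬p there: w6:T. ✓
w6: successors {w0}; □□¬p there: w0:T. ✓
That's 6 of 7 worlds, so 6/7.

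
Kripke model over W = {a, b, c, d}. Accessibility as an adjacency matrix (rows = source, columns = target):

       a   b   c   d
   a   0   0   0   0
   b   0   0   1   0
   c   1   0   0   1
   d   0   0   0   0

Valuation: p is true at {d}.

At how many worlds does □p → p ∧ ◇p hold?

2

a: □p is T, p ∧ ◇p is F. ✗
b: □p is F, p ∧ ◇p is F. ✓
c: □p is F, p ∧ ◇p is F. ✓
d: □p is T, p ∧ ◇p is F. ✗
Satisfying worlds: {b, c}.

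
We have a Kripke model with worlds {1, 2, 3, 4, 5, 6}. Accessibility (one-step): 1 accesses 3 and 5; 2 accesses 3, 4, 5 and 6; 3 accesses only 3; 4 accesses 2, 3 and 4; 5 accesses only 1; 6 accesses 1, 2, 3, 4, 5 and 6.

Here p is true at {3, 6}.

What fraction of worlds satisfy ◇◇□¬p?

2/3

1: successors {3, 5}; ◇□¬p there: 3:F, 5:F. ✗
2: successors {3, 4, 5, 6}; ◇□¬p there: 3:F, 4:F, 5:F, 6:T. ✓
3: successors {3}; ◇□¬p there: 3:F. ✗
4: successors {2, 3, 4}; ◇□¬p there: 2:T, 3:F, 4:F. ✓
5: successors {1}; ◇□¬p there: 1:T. ✓
6: successors {1, 2, 3, 4, 5, 6}; ◇□¬p there: 1:T, 2:T, 3:F, 4:F, 5:F, 6:T. ✓
That's 4 of 6 worlds, so 4/6 = 2/3.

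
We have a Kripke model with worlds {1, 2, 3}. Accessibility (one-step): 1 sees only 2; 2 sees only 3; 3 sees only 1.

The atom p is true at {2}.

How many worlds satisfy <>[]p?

1

1: successors {2}; []p there: 2:F. ✗
2: successors {3}; []p there: 3:F. ✗
3: successors {1}; []p there: 1:T. ✓
Satisfying worlds: {3}.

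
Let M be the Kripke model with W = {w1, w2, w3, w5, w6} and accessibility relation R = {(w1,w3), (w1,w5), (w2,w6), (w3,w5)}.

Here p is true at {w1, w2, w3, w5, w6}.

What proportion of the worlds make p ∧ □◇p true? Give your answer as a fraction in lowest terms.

w1: p is T, □◇p is F. ✗
w2: p is T, □◇p is F. ✗
w3: p is T, □◇p is F. ✗
w5: p is T, □◇p is T. ✓
w6: p is T, □◇p is T. ✓
That's 2 of 5 worlds, so 2/5.

2/5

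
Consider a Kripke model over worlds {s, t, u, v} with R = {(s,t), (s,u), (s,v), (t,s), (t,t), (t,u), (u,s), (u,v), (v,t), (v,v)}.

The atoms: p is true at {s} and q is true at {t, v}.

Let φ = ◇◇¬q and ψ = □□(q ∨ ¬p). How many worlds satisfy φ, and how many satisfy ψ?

4 and 1

For ◇◇¬q:
s: successors {t, u, v}; ◇¬q there: t:T, u:T, v:F. ✓
t: successors {s, t, u}; ◇¬q there: s:T, t:T, u:T. ✓
u: successors {s, v}; ◇¬q there: s:T, v:F. ✓
v: successors {t, v}; ◇¬q there: t:T, v:F. ✓
— 4 worlds.
For □□(q ∨ ¬p):
s: successors {t, u, v}; □(q ∨ ¬p) there: t:F, u:F, v:T. ✗
t: successors {s, t, u}; □(q ∨ ¬p) there: s:T, t:F, u:F. ✗
u: successors {s, v}; □(q ∨ ¬p) there: s:T, v:T. ✓
v: successors {t, v}; □(q ∨ ¬p) there: t:F, v:T. ✗
— 1 world.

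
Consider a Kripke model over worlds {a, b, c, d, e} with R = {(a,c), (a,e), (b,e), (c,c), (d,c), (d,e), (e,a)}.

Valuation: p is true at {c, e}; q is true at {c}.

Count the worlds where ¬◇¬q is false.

4

a: ◇¬q is T. ✗
b: ◇¬q is T. ✗
c: ◇¬q is F. ✓
d: ◇¬q is T. ✗
e: ◇¬q is T. ✗
Satisfying worlds: {c}.
So ¬◇¬q fails at the other 4 worlds.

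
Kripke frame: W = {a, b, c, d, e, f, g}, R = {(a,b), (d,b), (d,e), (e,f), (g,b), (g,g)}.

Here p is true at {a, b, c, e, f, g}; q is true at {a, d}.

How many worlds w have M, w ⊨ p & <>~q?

3

a: p is T, <>~q is T. ✓
b: p is T, <>~q is F. ✗
c: p is T, <>~q is F. ✗
d: p is F, <>~q is T. ✗
e: p is T, <>~q is T. ✓
f: p is T, <>~q is F. ✗
g: p is T, <>~q is T. ✓
Satisfying worlds: {a, e, g}.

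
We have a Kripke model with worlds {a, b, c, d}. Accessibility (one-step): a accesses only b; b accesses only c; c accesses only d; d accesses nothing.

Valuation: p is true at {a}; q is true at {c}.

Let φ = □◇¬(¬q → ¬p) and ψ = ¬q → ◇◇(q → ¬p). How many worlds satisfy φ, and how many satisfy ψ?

1 and 3

For □◇¬(¬q → ¬p):
a: successors {b}; ◇¬(¬q → ¬p) there: b:F. ✗
b: successors {c}; ◇¬(¬q → ¬p) there: c:F. ✗
c: successors {d}; ◇¬(¬q → ¬p) there: d:F. ✗
d: no successors, so □◇¬(¬q → ¬p) holds vacuously. ✓
— 1 world.
For ¬q → ◇◇(q → ¬p):
a: ¬q is T, ◇◇(q → ¬p) is T. ✓
b: ¬q is T, ◇◇(q → ¬p) is T. ✓
c: ¬q is F, ◇◇(q → ¬p) is F. ✓
d: ¬q is T, ◇◇(q → ¬p) is F. ✗
— 3 worlds.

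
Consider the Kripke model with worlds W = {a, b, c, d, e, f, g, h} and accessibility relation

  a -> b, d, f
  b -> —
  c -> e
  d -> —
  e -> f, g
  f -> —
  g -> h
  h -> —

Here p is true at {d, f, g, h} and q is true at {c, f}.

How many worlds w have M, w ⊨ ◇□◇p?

a: successors {b, d, f}; □◇p there: b:T, d:T, f:T. ✓
b: no successors, so ◇□◇p fails. ✗
c: successors {e}; □◇p there: e:F. ✗
d: no successors, so ◇□◇p fails. ✗
e: successors {f, g}; □◇p there: f:T, g:F. ✓
f: no successors, so ◇□◇p fails. ✗
g: successors {h}; □◇p there: h:T. ✓
h: no successors, so ◇□◇p fails. ✗
Satisfying worlds: {a, e, g}.

3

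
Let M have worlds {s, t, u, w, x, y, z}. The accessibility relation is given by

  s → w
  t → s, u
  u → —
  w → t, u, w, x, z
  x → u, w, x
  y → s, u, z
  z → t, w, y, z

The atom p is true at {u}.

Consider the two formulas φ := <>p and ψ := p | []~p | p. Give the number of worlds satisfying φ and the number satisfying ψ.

4 and 3

For <>p:
s: successors {w}; p there: w:F. ✗
t: successors {s, u}; p there: s:F, u:T. ✓
u: no successors, so <>p fails. ✗
w: successors {t, u, w, x, z}; p there: t:F, u:T, w:F, x:F, z:F. ✓
x: successors {u, w, x}; p there: u:T, w:F, x:F. ✓
y: successors {s, u, z}; p there: s:F, u:T, z:F. ✓
z: successors {t, w, y, z}; p there: t:F, w:F, y:F, z:F. ✗
— 4 worlds.
For p | []~p | p:
s: p is F, []~p | p is T. ✓
t: p is F, []~p | p is F. ✗
u: p is T, []~p | p is T. ✓
w: p is F, []~p | p is F. ✗
x: p is F, []~p | p is F. ✗
y: p is F, []~p | p is F. ✗
z: p is F, []~p | p is T. ✓
— 3 worlds.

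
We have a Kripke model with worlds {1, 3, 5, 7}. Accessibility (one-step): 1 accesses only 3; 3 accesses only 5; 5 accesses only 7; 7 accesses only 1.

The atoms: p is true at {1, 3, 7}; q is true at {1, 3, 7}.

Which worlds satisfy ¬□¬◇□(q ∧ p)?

{1, 3, 5}

1: □¬◇□(q ∧ p) is F. ✓
3: □¬◇□(q ∧ p) is F. ✓
5: □¬◇□(q ∧ p) is F. ✓
7: □¬◇□(q ∧ p) is T. ✗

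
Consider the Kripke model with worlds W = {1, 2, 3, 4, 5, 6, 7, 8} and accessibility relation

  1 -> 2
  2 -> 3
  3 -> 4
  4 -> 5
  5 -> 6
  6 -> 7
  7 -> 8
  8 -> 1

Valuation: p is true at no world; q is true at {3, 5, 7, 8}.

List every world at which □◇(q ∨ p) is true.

{1, 3, 5, 6}

1: successors {2}; ◇(q ∨ p) there: 2:T. ✓
2: successors {3}; ◇(q ∨ p) there: 3:F. ✗
3: successors {4}; ◇(q ∨ p) there: 4:T. ✓
4: successors {5}; ◇(q ∨ p) there: 5:F. ✗
5: successors {6}; ◇(q ∨ p) there: 6:T. ✓
6: successors {7}; ◇(q ∨ p) there: 7:T. ✓
7: successors {8}; ◇(q ∨ p) there: 8:F. ✗
8: successors {1}; ◇(q ∨ p) there: 1:F. ✗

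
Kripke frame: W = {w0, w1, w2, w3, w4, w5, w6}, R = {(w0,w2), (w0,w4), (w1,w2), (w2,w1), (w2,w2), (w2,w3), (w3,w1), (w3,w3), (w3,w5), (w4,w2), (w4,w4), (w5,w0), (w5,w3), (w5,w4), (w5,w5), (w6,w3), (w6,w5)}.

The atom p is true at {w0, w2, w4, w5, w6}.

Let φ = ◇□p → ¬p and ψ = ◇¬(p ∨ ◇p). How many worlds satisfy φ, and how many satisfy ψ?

For ◇□p → ¬p:
w0: ◇□p is T, ¬p is F. ✗
w1: ◇□p is F, ¬p is T. ✓
w2: ◇□p is T, ¬p is F. ✗
w3: ◇□p is T, ¬p is T. ✓
w4: ◇□p is T, ¬p is F. ✗
w5: ◇□p is T, ¬p is F. ✗
w6: ◇□p is F, ¬p is F. ✓
— 3 worlds.
For ◇¬(p ∨ ◇p):
w0: successors {w2, w4}; ¬(p ∨ ◇p) there: w2:F, w4:F. ✗
w1: successors {w2}; ¬(p ∨ ◇p) there: w2:F. ✗
w2: successors {w1, w2, w3}; ¬(p ∨ ◇p) there: w1:F, w2:F, w3:F. ✗
w3: successors {w1, w3, w5}; ¬(p ∨ ◇p) there: w1:F, w3:F, w5:F. ✗
w4: successors {w2, w4}; ¬(p ∨ ◇p) there: w2:F, w4:F. ✗
w5: successors {w0, w3, w4, w5}; ¬(p ∨ ◇p) there: w0:F, w3:F, w4:F, w5:F. ✗
w6: successors {w3, w5}; ¬(p ∨ ◇p) there: w3:F, w5:F. ✗
— 0 worlds.

3 and 0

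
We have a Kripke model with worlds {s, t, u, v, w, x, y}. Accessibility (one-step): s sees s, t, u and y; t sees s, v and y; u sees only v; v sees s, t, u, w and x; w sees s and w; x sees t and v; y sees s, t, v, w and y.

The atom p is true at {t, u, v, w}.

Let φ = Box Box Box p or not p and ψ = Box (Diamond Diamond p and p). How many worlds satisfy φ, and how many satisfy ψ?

For Box Box Box p or not p:
s: Box Box Box p is F, not p is T. ✓
t: Box Box Box p is F, not p is F. ✗
u: Box Box Box p is F, not p is F. ✗
v: Box Box Box p is F, not p is F. ✗
w: Box Box Box p is F, not p is F. ✗
x: Box Box Box p is F, not p is T. ✓
y: Box Box Box p is F, not p is T. ✓
— 3 worlds.
For Box (Diamond Diamond p and p):
s: successors {s, t, u, y}; Diamond Diamond p and p there: s:F, t:T, u:T, y:F. ✗
t: successors {s, v, y}; Diamond Diamond p and p there: s:F, v:T, y:F. ✗
u: successors {v}; Diamond Diamond p and p there: v:T. ✓
v: successors {s, t, u, w, x}; Diamond Diamond p and p there: s:F, t:T, u:T, w:T, x:F. ✗
w: successors {s, w}; Diamond Diamond p and p there: s:F, w:T. ✗
x: successors {t, v}; Diamond Diamond p and p there: t:T, v:T. ✓
y: successors {s, t, v, w, y}; Diamond Diamond p and p there: s:F, t:T, v:T, w:T, y:F. ✗
— 2 worlds.

3 and 2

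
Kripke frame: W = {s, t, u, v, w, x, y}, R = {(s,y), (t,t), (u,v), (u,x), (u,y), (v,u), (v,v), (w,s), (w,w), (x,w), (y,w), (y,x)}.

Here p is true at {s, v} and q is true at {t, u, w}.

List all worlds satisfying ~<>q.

s: <>q is F. ✓
t: <>q is T. ✗
u: <>q is F. ✓
v: <>q is T. ✗
w: <>q is T. ✗
x: <>q is T. ✗
y: <>q is T. ✗

{s, u}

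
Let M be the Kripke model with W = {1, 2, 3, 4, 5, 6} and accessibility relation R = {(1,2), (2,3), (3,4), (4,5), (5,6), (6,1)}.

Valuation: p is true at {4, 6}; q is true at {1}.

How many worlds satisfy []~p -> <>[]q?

2

1: []~p is T, <>[]q is F. ✗
2: []~p is T, <>[]q is F. ✗
3: []~p is F, <>[]q is F. ✓
4: []~p is T, <>[]q is F. ✗
5: []~p is F, <>[]q is T. ✓
6: []~p is T, <>[]q is F. ✗
Satisfying worlds: {3, 5}.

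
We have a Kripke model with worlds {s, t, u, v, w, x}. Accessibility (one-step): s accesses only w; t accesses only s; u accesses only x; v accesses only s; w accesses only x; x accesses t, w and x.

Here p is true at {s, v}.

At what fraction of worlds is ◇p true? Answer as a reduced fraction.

1/3

s: successors {w}; p there: w:F. ✗
t: successors {s}; p there: s:T. ✓
u: successors {x}; p there: x:F. ✗
v: successors {s}; p there: s:T. ✓
w: successors {x}; p there: x:F. ✗
x: successors {t, w, x}; p there: t:F, w:F, x:F. ✗
That's 2 of 6 worlds, so 2/6 = 1/3.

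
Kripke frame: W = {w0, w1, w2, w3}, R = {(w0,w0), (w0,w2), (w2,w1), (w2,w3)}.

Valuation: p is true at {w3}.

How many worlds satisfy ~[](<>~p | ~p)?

1

w0: [](<>~p | ~p) is T. ✗
w1: [](<>~p | ~p) is T. ✗
w2: [](<>~p | ~p) is F. ✓
w3: [](<>~p | ~p) is T. ✗
Satisfying worlds: {w2}.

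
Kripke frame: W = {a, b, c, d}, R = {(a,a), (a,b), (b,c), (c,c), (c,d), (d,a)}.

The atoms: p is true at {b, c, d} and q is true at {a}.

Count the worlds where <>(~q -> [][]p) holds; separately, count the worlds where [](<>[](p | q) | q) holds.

2 and 4

For <>(~q -> [][]p):
a: successors {a, b}; ~q -> [][]p there: a:T, b:T. ✓
b: successors {c}; ~q -> [][]p there: c:F. ✗
c: successors {c, d}; ~q -> [][]p there: c:F, d:F. ✗
d: successors {a}; ~q -> [][]p there: a:T. ✓
— 2 worlds.
For [](<>[](p | q) | q):
a: successors {a, b}; <>[](p | q) | q there: a:T, b:T. ✓
b: successors {c}; <>[](p | q) | q there: c:T. ✓
c: successors {c, d}; <>[](p | q) | q there: c:T, d:T. ✓
d: successors {a}; <>[](p | q) | q there: a:T. ✓
— 4 worlds.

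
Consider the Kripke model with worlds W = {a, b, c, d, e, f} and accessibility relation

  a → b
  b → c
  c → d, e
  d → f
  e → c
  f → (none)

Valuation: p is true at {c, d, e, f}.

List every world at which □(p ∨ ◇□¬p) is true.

{b, c, d, e, f}

a: successors {b}; p ∨ ◇□¬p there: b:F. ✗
b: successors {c}; p ∨ ◇□¬p there: c:T. ✓
c: successors {d, e}; p ∨ ◇□¬p there: d:T, e:T. ✓
d: successors {f}; p ∨ ◇□¬p there: f:T. ✓
e: successors {c}; p ∨ ◇□¬p there: c:T. ✓
f: no successors, so □(p ∨ ◇□¬p) holds vacuously. ✓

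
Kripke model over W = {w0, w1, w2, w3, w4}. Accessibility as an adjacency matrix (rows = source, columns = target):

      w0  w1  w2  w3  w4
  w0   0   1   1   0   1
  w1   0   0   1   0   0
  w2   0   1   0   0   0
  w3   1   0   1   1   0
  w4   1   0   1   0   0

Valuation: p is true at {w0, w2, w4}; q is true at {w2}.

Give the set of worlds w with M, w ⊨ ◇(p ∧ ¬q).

{w0, w3, w4}

w0: successors {w1, w2, w4}; p ∧ ¬q there: w1:F, w2:F, w4:T. ✓
w1: successors {w2}; p ∧ ¬q there: w2:F. ✗
w2: successors {w1}; p ∧ ¬q there: w1:F. ✗
w3: successors {w0, w2, w3}; p ∧ ¬q there: w0:T, w2:F, w3:F. ✓
w4: successors {w0, w2}; p ∧ ¬q there: w0:T, w2:F. ✓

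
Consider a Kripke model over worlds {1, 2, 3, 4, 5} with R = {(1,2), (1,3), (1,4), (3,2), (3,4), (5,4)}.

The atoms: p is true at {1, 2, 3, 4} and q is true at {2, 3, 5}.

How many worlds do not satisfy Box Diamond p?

1: successors {2, 3, 4}; Diamond p there: 2:F, 3:T, 4:F. ✗
2: no successors, so Box Diamond p holds vacuously. ✓
3: successors {2, 4}; Diamond p there: 2:F, 4:F. ✗
4: no successors, so Box Diamond p holds vacuously. ✓
5: successors {4}; Diamond p there: 4:F. ✗
Satisfying worlds: {2, 4}.
So Box Diamond p fails at the other 3 worlds.

3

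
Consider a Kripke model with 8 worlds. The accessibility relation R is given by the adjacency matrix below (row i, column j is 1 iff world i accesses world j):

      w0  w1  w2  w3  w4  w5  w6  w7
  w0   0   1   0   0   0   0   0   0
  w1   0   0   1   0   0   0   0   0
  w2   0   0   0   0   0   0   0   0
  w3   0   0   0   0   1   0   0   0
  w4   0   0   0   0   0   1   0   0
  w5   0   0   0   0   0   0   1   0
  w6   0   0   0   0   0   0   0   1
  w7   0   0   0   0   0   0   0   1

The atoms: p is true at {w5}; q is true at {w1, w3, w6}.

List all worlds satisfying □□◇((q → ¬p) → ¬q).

w0: successors {w1}; □◇((q → ¬p) → ¬q) there: w1:F. ✗
w1: successors {w2}; □◇((q → ¬p) → ¬q) there: w2:T. ✓
w2: no successors, so □□◇((q → ¬p) → ¬q) holds vacuously. ✓
w3: successors {w4}; □◇((q → ¬p) → ¬q) there: w4:F. ✗
w4: successors {w5}; □◇((q → ¬p) → ¬q) there: w5:T. ✓
w5: successors {w6}; □◇((q → ¬p) → ¬q) there: w6:T. ✓
w6: successors {w7}; □◇((q → ¬p) → ¬q) there: w7:T. ✓
w7: successors {w7}; □◇((q → ¬p) → ¬q) there: w7:T. ✓

{w1, w2, w4, w5, w6, w7}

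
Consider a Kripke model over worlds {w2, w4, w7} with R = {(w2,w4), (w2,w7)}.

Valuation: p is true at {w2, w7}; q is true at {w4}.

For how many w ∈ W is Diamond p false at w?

2

w2: successors {w4, w7}; p there: w4:F, w7:T. ✓
w4: no successors, so Diamond p fails. ✗
w7: no successors, so Diamond p fails. ✗
Satisfying worlds: {w2}.
So Diamond p fails at the other 2 worlds.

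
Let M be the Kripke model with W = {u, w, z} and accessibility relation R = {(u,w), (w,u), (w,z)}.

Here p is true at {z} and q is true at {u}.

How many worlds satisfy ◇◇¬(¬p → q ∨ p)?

1

u: successors {w}; ◇¬(¬p → q ∨ p) there: w:F. ✗
w: successors {u, z}; ◇¬(¬p → q ∨ p) there: u:T, z:F. ✓
z: no successors, so ◇◇¬(¬p → q ∨ p) fails. ✗
Satisfying worlds: {w}.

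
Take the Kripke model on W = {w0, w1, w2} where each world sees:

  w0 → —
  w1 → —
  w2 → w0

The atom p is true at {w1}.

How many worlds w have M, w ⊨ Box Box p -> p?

1

w0: Box Box p is T, p is F. ✗
w1: Box Box p is T, p is T. ✓
w2: Box Box p is T, p is F. ✗
Satisfying worlds: {w1}.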